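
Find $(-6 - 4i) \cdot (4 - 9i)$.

(a1*a2 - b1*b2) + (a1*b2 + b1*a2)i
= (-24 - 36) + (54 + (-16))i
= -60 + 38i


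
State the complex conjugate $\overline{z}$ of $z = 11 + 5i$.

If z = a + bi, then conjugate(z) = a - bi
conjugate(11 + 5i) = 11 - 5i


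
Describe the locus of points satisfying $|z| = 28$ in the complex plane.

|z| = 28 means sqrt(x^2 + y^2) = 28
This is a circle of radius 28 centered at the origin


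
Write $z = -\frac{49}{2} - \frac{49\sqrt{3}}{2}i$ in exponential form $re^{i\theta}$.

r = |z| = sqrt((-49/2)^2 + (-49*sqrt(3)/2)^2) = sqrt(2401/4 + 7203/4) = sqrt(2401) = 49
θ = arctan(b/a) = arctan(-42.4352/-24.5) (quadrant-adjusted) = 240° = 4π/3
z = 49e^(i*4π/3)


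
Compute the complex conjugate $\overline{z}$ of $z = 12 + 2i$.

If z = a + bi, then conjugate(z) = a - bi
conjugate(12 + 2i) = 12 - 2i


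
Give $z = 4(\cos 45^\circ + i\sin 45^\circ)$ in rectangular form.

a = r cos θ = 4 * sqrt(2)/2 = 2*sqrt(2)
b = r sin θ = 4 * sqrt(2)/2 = 2*sqrt(2)
z = 2*sqrt(2) + 2*sqrt(2)i


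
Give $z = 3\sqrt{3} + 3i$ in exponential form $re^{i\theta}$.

r = |z| = sqrt((3*sqrt(3))^2 + (3)^2) = sqrt(27 + 9) = sqrt(36) = 6
θ = arctan(b/a) = arctan(3/5.1962) (quadrant-adjusted) = 30° = π/6
z = 6e^(i*π/6)


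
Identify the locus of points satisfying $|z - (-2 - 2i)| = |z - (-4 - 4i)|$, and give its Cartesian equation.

|z - z1| = |z - z2| means z is equidistant from z1 and z2,
i.e. the perpendicular bisector of the segment from (-2, -2) to (-4, -4) (midpoint (-3, -3)).
With z = x + yi, square both sides:
(x - (-2))^2 + (y - (-2))^2 = (x - (-4))^2 + (y - (-4))^2
The x^2 and y^2 terms cancel: -4x + (-4)y = 32 - 8 = 24
Simplify: x + y = -6
Locus: Perpendicular bisector of the segment from (-2, -2) to (-4, -4): the line x + y = -6


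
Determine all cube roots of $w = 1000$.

|w| = 1000, arg(w) = 0°
Root modulus = 1000^(1/3) = 10
Root arguments: θ_k = (0° + 360°k)/3 for k = 0, 1, ..., 2
Roots: 10, -5 + 5*sqrt(3)i, -5 - 5*sqrt(3)i


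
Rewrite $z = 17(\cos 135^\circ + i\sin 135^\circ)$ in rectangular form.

a = r cos θ = 17 * -sqrt(2)/2 = -17*sqrt(2)/2
b = r sin θ = 17 * sqrt(2)/2 = 17*sqrt(2)/2
z = -17*sqrt(2)/2 + (17*sqrt(2)/2)i


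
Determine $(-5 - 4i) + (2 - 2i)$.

(-5 + 2) + (-4 + (-2))i = -3 - 6i


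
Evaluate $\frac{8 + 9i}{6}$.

Divisor is real, so divide each part by 6:
= 4/3 + (3/2)i


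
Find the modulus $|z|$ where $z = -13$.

|z| = sqrt(a^2 + b^2) = sqrt((-13)^2 + 0^2) = sqrt(169) = 13


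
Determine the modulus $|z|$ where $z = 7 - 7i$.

|z| = sqrt(a^2 + b^2) = sqrt(7^2 + (-7)^2) = sqrt(98) = sqrt(98)


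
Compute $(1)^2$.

(a + bi)^2 = a^2 - b^2 + 2abi
= 1^2 - 0^2 + 2*1*0i
= 1


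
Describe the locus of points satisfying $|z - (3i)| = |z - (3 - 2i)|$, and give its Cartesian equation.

|z - z1| = |z - z2| means z is equidistant from z1 and z2,
i.e. the perpendicular bisector of the segment from (0, 3) to (3, -2) (midpoint (3/2, 1/2)).
With z = x + yi, square both sides:
(x - 0)^2 + (y - 3)^2 = (x - 3)^2 + (y - (-2))^2
The x^2 and y^2 terms cancel: 6x + (-10)y = 13 - 9 = 4
Simplify: 3x - 5y = 2
Locus: Perpendicular bisector of the segment from (0, 3) to (3, -2): the line 3x - 5y = 2


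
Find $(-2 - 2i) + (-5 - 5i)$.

(-2 + (-5)) + (-2 + (-5))i = -7 - 7i


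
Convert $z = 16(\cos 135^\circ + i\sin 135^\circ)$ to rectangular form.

a = r cos θ = 16 * -sqrt(2)/2 = -8*sqrt(2)
b = r sin θ = 16 * sqrt(2)/2 = 8*sqrt(2)
z = -8*sqrt(2) + 8*sqrt(2)i


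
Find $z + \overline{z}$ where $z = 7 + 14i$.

z + conjugate(z) = (a + bi) + (a - bi) = 2a
= 2 * 7 = 14


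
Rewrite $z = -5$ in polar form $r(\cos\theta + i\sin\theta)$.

r = |z| = sqrt(a^2 + b^2) = sqrt((-5)^2 + (0)^2) = sqrt(25 + 0) = sqrt(25) = 5
b = 0 and a < 0, so z lies on the negative real axis: θ = 180°
z = 5(cos 180° + i sin 180°)


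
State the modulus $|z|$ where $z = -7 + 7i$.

|z| = sqrt(a^2 + b^2) = sqrt((-7)^2 + 7^2) = sqrt(98) = sqrt(98)


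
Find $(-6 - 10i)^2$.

(a + bi)^2 = a^2 - b^2 + 2abi
= (-6)^2 - (-10)^2 + 2*(-6)*(-10)i
= -64 + 120i


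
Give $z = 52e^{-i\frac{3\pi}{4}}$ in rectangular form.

a = r cos θ = 52 * -sqrt(2)/2 = -26*sqrt(2)
b = r sin θ = 52 * -sqrt(2)/2 = -26*sqrt(2)
z = -26*sqrt(2) - 26*sqrt(2)i


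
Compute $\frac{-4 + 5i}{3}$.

Divisor is real, so divide each part by 3:
= -4/3 + (5/3)i


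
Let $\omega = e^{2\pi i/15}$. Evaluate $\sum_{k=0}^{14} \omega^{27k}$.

Let ζ = ω^27 = e^(2πi·27/15). Since 15 ∤ 27, ζ ≠ 1.
Sum = Σ_{k=0}^{14} ζ^k = (ζ^15 - 1)/(ζ - 1) = (ω^{27·15} - 1)/(ζ - 1) = (1 - 1)/(ζ - 1) = 0


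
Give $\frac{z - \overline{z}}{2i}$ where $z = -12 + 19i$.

z - conjugate(z) = 2bi
(z - conjugate(z))/(2i) = 2bi/(2i) = b = 19


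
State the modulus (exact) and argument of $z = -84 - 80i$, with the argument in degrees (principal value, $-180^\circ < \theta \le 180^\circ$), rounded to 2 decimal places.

|z| = sqrt((-84)^2 + (-80)^2) = 116
arg(z) = arctan(b/a) = arctan(-80/-84) (quadrant-adjusted) = -136.40°


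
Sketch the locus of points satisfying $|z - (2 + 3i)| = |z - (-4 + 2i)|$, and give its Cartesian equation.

|z - z1| = |z - z2| means z is equidistant from z1 and z2,
i.e. the perpendicular bisector of the segment from (2, 3) to (-4, 2) (midpoint (-1, 5/2)).
With z = x + yi, square both sides:
(x - 2)^2 + (y - 3)^2 = (x - (-4))^2 + (y - 2)^2
The x^2 and y^2 terms cancel: -12x + (-2)y = 20 - 13 = 7
Simplify: 12x + 2y = -7
Locus: Perpendicular bisector of the segment from (2, 3) to (-4, 2): the line 12x + 2y = -7


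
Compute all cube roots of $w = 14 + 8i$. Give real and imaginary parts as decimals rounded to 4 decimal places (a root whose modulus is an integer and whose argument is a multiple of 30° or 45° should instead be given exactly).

|w| = sqrt(260) ≈ 16.124515, arg(w) ≈ 29.744881°
Root modulus = sqrt(260)^(1/3) ≈ 2.526362
Root arguments: θ_k = (arg(w) + 360°k)/3 for k = 0, 1, ..., 2
Compute each root as (root modulus)(cos θ_k + i sin θ_k) using full-precision intermediates, then round to 4 decimal places.
Roots: 2.4886 + 0.4350i, -1.6210 + 1.9377i, -0.8676 - 2.3727i


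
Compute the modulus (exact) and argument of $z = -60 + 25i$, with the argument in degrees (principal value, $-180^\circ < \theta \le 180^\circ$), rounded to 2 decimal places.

|z| = sqrt((-60)^2 + 25^2) = 65
arg(z) = arctan(b/a) = arctan(25/-60) (quadrant-adjusted) = 157.38°


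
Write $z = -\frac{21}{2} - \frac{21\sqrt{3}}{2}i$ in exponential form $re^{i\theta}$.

r = |z| = sqrt((-21/2)^2 + (-21*sqrt(3)/2)^2) = sqrt(441/4 + 1323/4) = sqrt(441) = 21
θ = arctan(b/a) = arctan(-18.1865/-10.5) (quadrant-adjusted) = -120° = -2π/3
z = 21e^(-i*2π/3)


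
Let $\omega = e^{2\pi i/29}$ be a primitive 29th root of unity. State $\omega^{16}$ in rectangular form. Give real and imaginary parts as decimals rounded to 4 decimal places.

ω^16 = e^(2πi·16/29) = e^(i·32π/29)
= cos(32π/29) + i sin(32π/29)
= -0.9477 - 0.3193i


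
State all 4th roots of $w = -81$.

|w| = 81, arg(w) = 180°
Root modulus = 81^(1/4) = 3
Root arguments: θ_k = (180° + 360°k)/4 for k = 0, 1, ..., 3
Roots: 3*sqrt(2)/2 + (3*sqrt(2)/2)i, -3*sqrt(2)/2 + (3*sqrt(2)/2)i, -3*sqrt(2)/2 - (3*sqrt(2)/2)i, 3*sqrt(2)/2 - (3*sqrt(2)/2)i


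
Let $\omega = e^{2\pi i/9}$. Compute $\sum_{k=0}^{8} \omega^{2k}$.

Let ζ = ω^2 = e^(2πi·2/9). Since 9 ∤ 2, ζ ≠ 1.
Sum = Σ_{k=0}^{8} ζ^k = (ζ^9 - 1)/(ζ - 1) = (ω^{2·9} - 1)/(ζ - 1) = (1 - 1)/(ζ - 1) = 0


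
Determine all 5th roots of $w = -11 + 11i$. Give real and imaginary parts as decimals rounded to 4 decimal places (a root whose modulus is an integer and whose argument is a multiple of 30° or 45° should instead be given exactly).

|w| = sqrt(242) ≈ 15.556349, arg(w) = 135°
Root modulus = sqrt(242)^(1/5) ≈ 1.731337
Root arguments: θ_k = (135° + 360°k)/5 for k = 0, 1, ..., 4
Compute each root as (root modulus)(cos θ_k + i sin θ_k) using full-precision intermediates, then round to 4 decimal places.
Roots: 1.5426 + 0.7860i, -0.2708 + 1.7100i, -1.7100 + 0.2708i, -0.7860 - 1.5426i, 1.2242 - 1.2242i


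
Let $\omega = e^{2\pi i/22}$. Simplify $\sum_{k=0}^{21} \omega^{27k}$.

Let ζ = ω^27 = e^(2πi·27/22). Since 22 ∤ 27, ζ ≠ 1.
Sum = Σ_{k=0}^{21} ζ^k = (ζ^22 - 1)/(ζ - 1) = (ω^{27·22} - 1)/(ζ - 1) = (1 - 1)/(ζ - 1) = 0


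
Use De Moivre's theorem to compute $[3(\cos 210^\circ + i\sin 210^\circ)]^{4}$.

By De Moivre: z^n = r^n(cos(nθ) + i sin(nθ))
= 3^4(cos(4*210°) + i sin(4*210°))
= 81(cos 120° + i sin 120°)
= -81/2 + (81*sqrt(3)/2)i


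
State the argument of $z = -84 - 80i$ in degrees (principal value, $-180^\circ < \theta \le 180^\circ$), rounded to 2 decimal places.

θ = arctan(b/a) = arctan(-80/-84) (quadrant-adjusted) = -136.40°


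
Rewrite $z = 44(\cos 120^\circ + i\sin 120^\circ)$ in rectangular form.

a = r cos θ = 44 * -1/2 = -22
b = r sin θ = 44 * sqrt(3)/2 = 22*sqrt(3)
z = -22 + 22*sqrt(3)i


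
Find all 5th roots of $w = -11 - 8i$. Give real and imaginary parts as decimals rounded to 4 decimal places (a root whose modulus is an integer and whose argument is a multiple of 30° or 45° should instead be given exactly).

|w| = sqrt(185) ≈ 13.601471, arg(w) ≈ 216.027373°
Root modulus = sqrt(185)^(1/5) ≈ 1.685455
Root arguments: θ_k = (arg(w) + 360°k)/5 for k = 0, 1, ..., 4
Compute each root as (root modulus)(cos θ_k + i sin θ_k) using full-precision intermediates, then round to 4 decimal places.
Roots: 1.2285 + 1.1539i, -0.7178 + 1.5250i, -1.6721 - 0.2114i, -0.3157 - 1.6556i, 1.4771 - 0.8118i


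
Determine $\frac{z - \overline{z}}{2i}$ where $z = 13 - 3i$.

z - conjugate(z) = 2bi
(z - conjugate(z))/(2i) = 2bi/(2i) = b = -3


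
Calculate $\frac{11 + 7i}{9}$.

Divisor is real, so divide each part by 9:
= 11/9 + (7/9)i


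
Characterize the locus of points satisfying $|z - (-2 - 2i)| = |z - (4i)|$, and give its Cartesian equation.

|z - z1| = |z - z2| means z is equidistant from z1 and z2,
i.e. the perpendicular bisector of the segment from (-2, -2) to (0, 4) (midpoint (-1, 1)).
With z = x + yi, square both sides:
(x - (-2))^2 + (y - (-2))^2 = (x - 0)^2 + (y - 4)^2
The x^2 and y^2 terms cancel: 4x + 12y = 16 - 8 = 8
Simplify: x + 3y = 2
Locus: Perpendicular bisector of the segment from (-2, -2) to (0, 4): the line x + 3y = 2


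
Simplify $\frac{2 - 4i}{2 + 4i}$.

Multiply numerator and denominator by conjugate (2 - 4i):
= (2 - 4i)(2 - 4i) / (2^2 + 4^2)
= (-12 - 16i) / 20
Divide through by 4: (-3 - 4i) / 5
= -3/5 - (4/5)i


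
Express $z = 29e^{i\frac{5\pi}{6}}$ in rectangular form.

a = r cos θ = 29 * -sqrt(3)/2 = -29*sqrt(3)/2
b = r sin θ = 29 * 1/2 = 29/2
z = -29*sqrt(3)/2 + (29/2)i


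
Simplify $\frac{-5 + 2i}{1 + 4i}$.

Multiply numerator and denominator by conjugate (1 - 4i):
= (-5 + 2i)(1 - 4i) / (1^2 + 4^2)
= (3 + 22i) / 17
= 3/17 + (22/17)i


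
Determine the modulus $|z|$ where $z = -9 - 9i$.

|z| = sqrt(a^2 + b^2) = sqrt((-9)^2 + (-9)^2) = sqrt(162) = sqrt(162)


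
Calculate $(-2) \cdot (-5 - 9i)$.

(a1*a2 - b1*b2) + (a1*b2 + b1*a2)i
= (10 - 0) + (18 + 0)i
= 10 + 18i


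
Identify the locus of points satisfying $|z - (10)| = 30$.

|z - z0| = r describes a circle centered at z0 with radius r
Here z0 = 10 and r = 30
Locus: Circle centered at (10, 0) with radius 30


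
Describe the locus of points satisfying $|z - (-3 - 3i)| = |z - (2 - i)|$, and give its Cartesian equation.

|z - z1| = |z - z2| means z is equidistant from z1 and z2,
i.e. the perpendicular bisector of the segment from (-3, -3) to (2, -1) (midpoint (-1/2, -2)).
With z = x + yi, square both sides:
(x - (-3))^2 + (y - (-3))^2 = (x - 2)^2 + (y - (-1))^2
The x^2 and y^2 terms cancel: 10x + 4y = 5 - 18 = -13
Simplify: 10x + 4y = -13
Locus: Perpendicular bisector of the segment from (-3, -3) to (2, -1): the line 10x + 4y = -13


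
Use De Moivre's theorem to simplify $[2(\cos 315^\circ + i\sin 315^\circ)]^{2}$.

By De Moivre: z^n = r^n(cos(nθ) + i sin(nθ))
= 2^2(cos(2*315°) + i sin(2*315°))
= 4(cos 270° + i sin 270°)
= -4i


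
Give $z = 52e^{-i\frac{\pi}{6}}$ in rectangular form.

a = r cos θ = 52 * sqrt(3)/2 = 26*sqrt(3)
b = r sin θ = 52 * -1/2 = -26
z = 26*sqrt(3) - 26i


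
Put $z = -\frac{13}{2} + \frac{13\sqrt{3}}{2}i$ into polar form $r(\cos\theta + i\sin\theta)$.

r = |z| = sqrt(a^2 + b^2) = sqrt((-13/2)^2 + (13*sqrt(3)/2)^2) = sqrt(169/4 + 507/4) = sqrt(169) = 13
θ = arctan(b/a) = arctan(11.2583/-6.5) (quadrant-adjusted) = 120°
z = 13(cos 120° + i sin 120°)


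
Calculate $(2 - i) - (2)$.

(2 - 2) + (-1 - 0)i = -i


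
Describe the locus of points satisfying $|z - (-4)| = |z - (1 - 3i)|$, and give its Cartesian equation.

|z - z1| = |z - z2| means z is equidistant from z1 and z2,
i.e. the perpendicular bisector of the segment from (-4, 0) to (1, -3) (midpoint (-3/2, -3/2)).
With z = x + yi, square both sides:
(x - (-4))^2 + (y - 0)^2 = (x - 1)^2 + (y - (-3))^2
The x^2 and y^2 terms cancel: 10x + (-6)y = 10 - 16 = -6
Simplify: 5x - 3y = -3
Locus: Perpendicular bisector of the segment from (-4, 0) to (1, -3): the line 5x - 3y = -3


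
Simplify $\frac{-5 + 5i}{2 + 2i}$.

Multiply numerator and denominator by conjugate (2 - 2i):
= (-5 + 5i)(2 - 2i) / (2^2 + 2^2)
= (20i) / 8
Divide through by 4: (5i) / 2
= 0 + (5/2)i


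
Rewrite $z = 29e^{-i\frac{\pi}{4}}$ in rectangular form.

a = r cos θ = 29 * sqrt(2)/2 = 29*sqrt(2)/2
b = r sin θ = 29 * -sqrt(2)/2 = -29*sqrt(2)/2
z = 29*sqrt(2)/2 - (29*sqrt(2)/2)i


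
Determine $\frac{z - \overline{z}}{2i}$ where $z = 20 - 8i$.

z - conjugate(z) = 2bi
(z - conjugate(z))/(2i) = 2bi/(2i) = b = -8


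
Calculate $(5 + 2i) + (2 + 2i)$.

(5 + 2) + (2 + 2)i = 7 + 4i


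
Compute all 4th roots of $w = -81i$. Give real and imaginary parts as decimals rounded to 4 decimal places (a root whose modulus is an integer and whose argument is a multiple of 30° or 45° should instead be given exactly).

|w| = 81, arg(w) = 270°
Root modulus = 81^(1/4) = 3
Root arguments: θ_k = (270° + 360°k)/4 for k = 0, 1, ..., 3
Compute each root as (root modulus)(cos θ_k + i sin θ_k) using full-precision intermediates, then round to 4 decimal places.
Roots: 1.1481 + 2.7716i, -2.7716 + 1.1481i, -1.1481 - 2.7716i, 2.7716 - 1.1481i


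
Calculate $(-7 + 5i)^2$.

(a + bi)^2 = a^2 - b^2 + 2abi
= (-7)^2 - 5^2 + 2*(-7)*5i
= 24 - 70i


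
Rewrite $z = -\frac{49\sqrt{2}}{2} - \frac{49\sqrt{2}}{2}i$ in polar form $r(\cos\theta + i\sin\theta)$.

r = |z| = sqrt(a^2 + b^2) = sqrt((-49*sqrt(2)/2)^2 + (-49*sqrt(2)/2)^2) = sqrt(2401/2 + 2401/2) = sqrt(2401) = 49
θ = arctan(b/a) = arctan(-34.6482/-34.6482) (quadrant-adjusted) = 225°
z = 49(cos 225° + i sin 225°)


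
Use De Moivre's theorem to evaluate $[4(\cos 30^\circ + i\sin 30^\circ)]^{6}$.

By De Moivre: z^n = r^n(cos(nθ) + i sin(nθ))
= 4^6(cos(6*30°) + i sin(6*30°))
= 4096(cos 180° + i sin 180°)
= -4096


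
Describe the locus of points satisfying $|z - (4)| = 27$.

|z - z0| = r describes a circle centered at z0 with radius r
Here z0 = 4 and r = 27
Locus: Circle centered at (4, 0) with radius 27


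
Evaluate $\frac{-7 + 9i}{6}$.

Divisor is real, so divide each part by 6:
= -7/6 + (3/2)i


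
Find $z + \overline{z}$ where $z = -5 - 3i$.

z + conjugate(z) = (a + bi) + (a - bi) = 2a
= 2 * (-5) = -10


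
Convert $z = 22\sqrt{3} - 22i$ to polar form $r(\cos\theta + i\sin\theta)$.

r = |z| = sqrt(a^2 + b^2) = sqrt((22*sqrt(3))^2 + (-22)^2) = sqrt(1452 + 484) = sqrt(1936) = 44
θ = arctan(b/a) = arctan(-22/38.1051) (quadrant-adjusted) = 330°
z = 44(cos 330° + i sin 330°)


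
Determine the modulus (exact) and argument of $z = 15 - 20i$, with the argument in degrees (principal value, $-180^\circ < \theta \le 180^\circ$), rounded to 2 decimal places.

|z| = sqrt(15^2 + (-20)^2) = 25
arg(z) = arctan(b/a) = arctan(-20/15) (quadrant-adjusted) = -53.13°


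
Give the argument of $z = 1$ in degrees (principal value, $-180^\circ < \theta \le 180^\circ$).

b = 0 and a > 0, so z lies on the positive real axis: θ = 0°


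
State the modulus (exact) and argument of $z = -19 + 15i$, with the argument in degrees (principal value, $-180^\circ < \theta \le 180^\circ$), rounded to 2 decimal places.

|z| = sqrt((-19)^2 + 15^2) = sqrt(586)
arg(z) = arctan(b/a) = arctan(15/-19) (quadrant-adjusted) = 141.71°


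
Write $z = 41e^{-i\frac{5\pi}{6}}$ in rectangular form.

a = r cos θ = 41 * -sqrt(3)/2 = -41*sqrt(3)/2
b = r sin θ = 41 * -1/2 = -41/2
z = -41*sqrt(3)/2 - (41/2)i


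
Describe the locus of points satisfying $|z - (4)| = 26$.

|z - z0| = r describes a circle centered at z0 with radius r
Here z0 = 4 and r = 26
Locus: Circle centered at (4, 0) with radius 26


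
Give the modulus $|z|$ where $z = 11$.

|z| = sqrt(a^2 + b^2) = sqrt(11^2 + 0^2) = sqrt(121) = 11


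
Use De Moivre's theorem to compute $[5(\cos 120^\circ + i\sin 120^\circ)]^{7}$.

By De Moivre: z^n = r^n(cos(nθ) + i sin(nθ))
= 5^7(cos(7*120°) + i sin(7*120°))
= 78125(cos 120° + i sin 120°)
= -78125/2 + (78125*sqrt(3)/2)i


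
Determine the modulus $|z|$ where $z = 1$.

|z| = sqrt(a^2 + b^2) = sqrt(1^2 + 0^2) = sqrt(1) = 1


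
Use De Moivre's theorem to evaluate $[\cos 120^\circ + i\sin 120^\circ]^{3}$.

By De Moivre: z^n = r^n(cos(nθ) + i sin(nθ))
= 1^3(cos(3*120°) + i sin(3*120°))
= 1(cos 0° + i sin 0°)
= 1


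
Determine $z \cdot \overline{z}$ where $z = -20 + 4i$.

z * conjugate(z) = |z|^2 = a^2 + b^2
= (-20)^2 + 4^2 = 416


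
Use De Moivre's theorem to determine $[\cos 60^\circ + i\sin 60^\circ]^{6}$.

By De Moivre: z^n = r^n(cos(nθ) + i sin(nθ))
= 1^6(cos(6*60°) + i sin(6*60°))
= 1(cos 0° + i sin 0°)
= 1


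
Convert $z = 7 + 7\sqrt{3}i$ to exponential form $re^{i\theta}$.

r = |z| = sqrt((7)^2 + (7*sqrt(3))^2) = sqrt(49 + 147) = sqrt(196) = 14
θ = arctan(b/a) = arctan(12.1244/7) (quadrant-adjusted) = 60° = π/3
z = 14e^(i*π/3)


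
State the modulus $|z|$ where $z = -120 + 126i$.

|z| = sqrt(a^2 + b^2) = sqrt((-120)^2 + 126^2) = sqrt(30276) = 174


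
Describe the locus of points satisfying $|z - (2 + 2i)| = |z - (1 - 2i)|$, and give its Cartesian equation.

|z - z1| = |z - z2| means z is equidistant from z1 and z2,
i.e. the perpendicular bisector of the segment from (2, 2) to (1, -2) (midpoint (3/2, 0)).
With z = x + yi, square both sides:
(x - 2)^2 + (y - 2)^2 = (x - 1)^2 + (y - (-2))^2
The x^2 and y^2 terms cancel: -2x + (-8)y = 5 - 8 = -3
Simplify: 2x + 8y = 3
Locus: Perpendicular bisector of the segment from (2, 2) to (1, -2): the line 2x + 8y = 3


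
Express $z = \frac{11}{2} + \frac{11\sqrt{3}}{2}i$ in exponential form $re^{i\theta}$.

r = |z| = sqrt((11/2)^2 + (11*sqrt(3)/2)^2) = sqrt(121/4 + 363/4) = sqrt(121) = 11
θ = arctan(b/a) = arctan(9.5263/5.5) (quadrant-adjusted) = 60° = π/3
z = 11e^(i*π/3)


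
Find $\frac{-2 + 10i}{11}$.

Divisor is real, so divide each part by 11:
= -2/11 + (10/11)i


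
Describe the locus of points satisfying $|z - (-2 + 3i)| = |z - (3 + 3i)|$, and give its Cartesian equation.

|z - z1| = |z - z2| means z is equidistant from z1 and z2,
i.e. the perpendicular bisector of the segment from (-2, 3) to (3, 3) (midpoint (1/2, 3)).
With z = x + yi, square both sides:
(x - (-2))^2 + (y - 3)^2 = (x - 3)^2 + (y - 3)^2
The x^2 and y^2 terms cancel: 10x + 0y = 18 - 13 = 5
Simplify: x = 1/2
Locus: Perpendicular bisector of the segment from (-2, 3) to (3, 3): the line x = 1/2


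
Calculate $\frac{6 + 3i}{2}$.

Divisor is real, so divide each part by 2:
= 3 + (3/2)i


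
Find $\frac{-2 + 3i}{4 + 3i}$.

Multiply numerator and denominator by conjugate (4 - 3i):
= (-2 + 3i)(4 - 3i) / (4^2 + 3^2)
= (1 + 18i) / 25
= 1/25 + (18/25)i


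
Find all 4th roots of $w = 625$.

|w| = 625, arg(w) = 0°
Root modulus = 625^(1/4) = 5
Root arguments: θ_k = (0° + 360°k)/4 for k = 0, 1, ..., 3
Roots: 5, 5i, -5, -5i


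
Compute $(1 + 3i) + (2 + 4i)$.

(1 + 2) + (3 + 4)i = 3 + 7i


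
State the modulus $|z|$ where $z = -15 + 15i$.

|z| = sqrt(a^2 + b^2) = sqrt((-15)^2 + 15^2) = sqrt(450) = sqrt(450)


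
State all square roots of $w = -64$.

|w| = 64, arg(w) = 180°
Root modulus = 64^(1/2) = 8
Root arguments: θ_k = (180° + 360°k)/2 for k = 0, 1, ..., 1
Roots: 8i, -8i


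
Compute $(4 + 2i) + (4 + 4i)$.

(4 + 4) + (2 + 4)i = 8 + 6i


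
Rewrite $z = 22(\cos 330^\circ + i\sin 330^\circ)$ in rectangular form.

a = r cos θ = 22 * sqrt(3)/2 = 11*sqrt(3)
b = r sin θ = 22 * -1/2 = -11
z = 11*sqrt(3) - 11i


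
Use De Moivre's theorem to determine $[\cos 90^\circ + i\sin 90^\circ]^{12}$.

By De Moivre: z^n = r^n(cos(nθ) + i sin(nθ))
= 1^12(cos(12*90°) + i sin(12*90°))
= 1(cos 0° + i sin 0°)
= 1


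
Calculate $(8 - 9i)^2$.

(a + bi)^2 = a^2 - b^2 + 2abi
= 8^2 - (-9)^2 + 2*8*(-9)i
= -17 - 144i


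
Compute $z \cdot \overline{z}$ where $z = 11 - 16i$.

z * conjugate(z) = |z|^2 = a^2 + b^2
= 11^2 + (-16)^2 = 377


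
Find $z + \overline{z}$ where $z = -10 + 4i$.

z + conjugate(z) = (a + bi) + (a - bi) = 2a
= 2 * (-10) = -20


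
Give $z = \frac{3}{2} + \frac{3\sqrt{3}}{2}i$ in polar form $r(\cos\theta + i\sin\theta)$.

r = |z| = sqrt(a^2 + b^2) = sqrt((3/2)^2 + (3*sqrt(3)/2)^2) = sqrt(9/4 + 27/4) = sqrt(9) = 3
θ = arctan(b/a) = arctan(2.5981/1.5) (quadrant-adjusted) = 60°
z = 3(cos 60° + i sin 60°)


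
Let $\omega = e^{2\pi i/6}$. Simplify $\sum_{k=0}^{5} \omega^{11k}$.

Let ζ = ω^11 = e^(2πi·11/6). Since 6 ∤ 11, ζ ≠ 1.
Sum = Σ_{k=0}^{5} ζ^k = (ζ^6 - 1)/(ζ - 1) = (ω^{11·6} - 1)/(ζ - 1) = (1 - 1)/(ζ - 1) = 0


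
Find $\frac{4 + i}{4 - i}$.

Multiply numerator and denominator by conjugate (4 + i):
= (4 + i)(4 + i) / (4^2 + (-1)^2)
= (15 + 8i) / 17
= 15/17 + (8/17)i


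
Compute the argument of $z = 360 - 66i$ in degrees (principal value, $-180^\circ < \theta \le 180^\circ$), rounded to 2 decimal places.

θ = arctan(b/a) = arctan(-66/360) (quadrant-adjusted) = -10.39°


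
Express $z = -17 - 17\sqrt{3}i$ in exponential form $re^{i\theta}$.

r = |z| = sqrt((-17)^2 + (-17*sqrt(3))^2) = sqrt(289 + 867) = sqrt(1156) = 34
θ = arctan(b/a) = arctan(-29.4449/-17) (quadrant-adjusted) = 240° = 4π/3
z = 34e^(i*4π/3)


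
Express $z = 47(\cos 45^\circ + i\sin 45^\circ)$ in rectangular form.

a = r cos θ = 47 * sqrt(2)/2 = 47*sqrt(2)/2
b = r sin θ = 47 * sqrt(2)/2 = 47*sqrt(2)/2
z = 47*sqrt(2)/2 + (47*sqrt(2)/2)i


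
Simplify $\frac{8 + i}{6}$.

Divisor is real, so divide each part by 6:
= 4/3 + (1/6)i


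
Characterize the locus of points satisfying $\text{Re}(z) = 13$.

Re(z) = x where z = x + yi; the equation x = 13 is satisfied by all points with that x-coordinate
Locus: Vertical line x = 13


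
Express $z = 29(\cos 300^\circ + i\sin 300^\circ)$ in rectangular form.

a = r cos θ = 29 * 1/2 = 29/2
b = r sin θ = 29 * -sqrt(3)/2 = -29*sqrt(3)/2
z = 29/2 - (29*sqrt(3)/2)i


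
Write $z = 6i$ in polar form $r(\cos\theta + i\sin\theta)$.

r = |z| = sqrt(a^2 + b^2) = sqrt((0)^2 + (6)^2) = sqrt(0 + 36) = sqrt(36) = 6
a = 0 and b > 0, so z lies on the positive imaginary axis: θ = 90°
z = 6(cos 90° + i sin 90°)


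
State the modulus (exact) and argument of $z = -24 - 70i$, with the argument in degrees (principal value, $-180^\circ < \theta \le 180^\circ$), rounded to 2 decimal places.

|z| = sqrt((-24)^2 + (-70)^2) = 74
arg(z) = arctan(b/a) = arctan(-70/-24) (quadrant-adjusted) = -108.92°


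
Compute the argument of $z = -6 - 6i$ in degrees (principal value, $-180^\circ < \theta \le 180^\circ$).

θ = arctan(b/a) = arctan(-6/-6) (quadrant-adjusted) = -135°


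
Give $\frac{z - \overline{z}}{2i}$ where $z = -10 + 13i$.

z - conjugate(z) = 2bi
(z - conjugate(z))/(2i) = 2bi/(2i) = b = 13


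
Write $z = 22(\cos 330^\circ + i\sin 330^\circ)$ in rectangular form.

a = r cos θ = 22 * sqrt(3)/2 = 11*sqrt(3)
b = r sin θ = 22 * -1/2 = -11
z = 11*sqrt(3) - 11i


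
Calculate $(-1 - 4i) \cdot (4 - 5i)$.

(a1*a2 - b1*b2) + (a1*b2 + b1*a2)i
= (-4 - 20) + (5 + (-16))i
= -24 - 11i


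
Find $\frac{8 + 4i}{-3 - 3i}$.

Multiply numerator and denominator by conjugate (-3 + 3i):
= (8 + 4i)(-3 + 3i) / ((-3)^2 + (-3)^2)
= (-36 + 12i) / 18
Divide through by 6: (-6 + 2i) / 3
= -2 + (2/3)i


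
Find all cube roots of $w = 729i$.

|w| = 729, arg(w) = 90°
Root modulus = 729^(1/3) = 9
Root arguments: θ_k = (90° + 360°k)/3 for k = 0, 1, ..., 2
Roots: 9*sqrt(3)/2 + (9/2)i, -9*sqrt(3)/2 + (9/2)i, -9i


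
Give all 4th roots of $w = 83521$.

|w| = 83521, arg(w) = 0°
Root modulus = 83521^(1/4) = 17
Root arguments: θ_k = (0° + 360°k)/4 for k = 0, 1, ..., 3
Roots: 17, 17i, -17, -17i


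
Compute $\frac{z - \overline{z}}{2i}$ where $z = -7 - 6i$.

z - conjugate(z) = 2bi
(z - conjugate(z))/(2i) = 2bi/(2i) = b = -6


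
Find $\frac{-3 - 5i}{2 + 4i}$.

Multiply numerator and denominator by conjugate (2 - 4i):
= (-3 - 5i)(2 - 4i) / (2^2 + 4^2)
= (-26 + 2i) / 20
Divide through by 2: (-13 + i) / 10
= -13/10 + (1/10)i


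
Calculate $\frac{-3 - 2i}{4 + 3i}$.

Multiply numerator and denominator by conjugate (4 - 3i):
= (-3 - 2i)(4 - 3i) / (4^2 + 3^2)
= (-18 + i) / 25
= -18/25 + (1/25)i


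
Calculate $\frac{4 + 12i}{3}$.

Divisor is real, so divide each part by 3:
= 4/3 + 4i


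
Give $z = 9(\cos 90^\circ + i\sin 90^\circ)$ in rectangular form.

a = r cos θ = 9 * 0 = 0
b = r sin θ = 9 * 1 = 9
z = 9i


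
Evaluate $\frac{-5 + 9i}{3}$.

Divisor is real, so divide each part by 3:
= -5/3 + 3i


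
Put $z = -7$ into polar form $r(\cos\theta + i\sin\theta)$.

r = |z| = sqrt(a^2 + b^2) = sqrt((-7)^2 + (0)^2) = sqrt(49 + 0) = sqrt(49) = 7
b = 0 and a < 0, so z lies on the negative real axis: θ = 180°
z = 7(cos 180° + i sin 180°)


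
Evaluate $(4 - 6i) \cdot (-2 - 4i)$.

(a1*a2 - b1*b2) + (a1*b2 + b1*a2)i
= (-8 - 24) + (-16 + 12)i
= -32 - 4i


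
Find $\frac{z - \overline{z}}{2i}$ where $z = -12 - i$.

z - conjugate(z) = 2bi
(z - conjugate(z))/(2i) = 2bi/(2i) = b = -1


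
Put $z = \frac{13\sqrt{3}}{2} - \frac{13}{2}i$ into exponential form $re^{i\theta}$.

r = |z| = sqrt((13*sqrt(3)/2)^2 + (-13/2)^2) = sqrt(507/4 + 169/4) = sqrt(169) = 13
θ = arctan(b/a) = arctan(-6.5/11.2583) (quadrant-adjusted) = -30° = -π/6
z = 13e^(-i*π/6)


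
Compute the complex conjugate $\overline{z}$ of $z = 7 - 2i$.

If z = a + bi, then conjugate(z) = a - bi
conjugate(7 - 2i) = 7 + 2i


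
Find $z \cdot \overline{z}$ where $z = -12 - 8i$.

z * conjugate(z) = |z|^2 = a^2 + b^2
= (-12)^2 + (-8)^2 = 208


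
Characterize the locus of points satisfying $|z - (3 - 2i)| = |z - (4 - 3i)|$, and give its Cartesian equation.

|z - z1| = |z - z2| means z is equidistant from z1 and z2,
i.e. the perpendicular bisector of the segment from (3, -2) to (4, -3) (midpoint (7/2, -5/2)).
With z = x + yi, square both sides:
(x - 3)^2 + (y - (-2))^2 = (x - 4)^2 + (y - (-3))^2
The x^2 and y^2 terms cancel: 2x + (-2)y = 25 - 13 = 12
Simplify: x - y = 6
Locus: Perpendicular bisector of the segment from (3, -2) to (4, -3): the line x - y = 6


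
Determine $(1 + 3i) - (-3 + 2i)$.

(1 - (-3)) + (3 - 2)i = 4 + i


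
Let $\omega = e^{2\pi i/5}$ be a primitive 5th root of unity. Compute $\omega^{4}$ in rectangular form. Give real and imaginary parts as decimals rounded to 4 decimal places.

ω^4 = e^(2πi·4/5) = e^(i·8π/5)
= cos(8π/5) + i sin(8π/5)
= 0.3090 - 0.9511i


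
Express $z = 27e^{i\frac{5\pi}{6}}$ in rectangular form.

a = r cos θ = 27 * -sqrt(3)/2 = -27*sqrt(3)/2
b = r sin θ = 27 * 1/2 = 27/2
z = -27*sqrt(3)/2 + (27/2)i


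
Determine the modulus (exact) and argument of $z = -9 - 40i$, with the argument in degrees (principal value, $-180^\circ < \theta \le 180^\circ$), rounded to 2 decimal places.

|z| = sqrt((-9)^2 + (-40)^2) = 41
arg(z) = arctan(b/a) = arctan(-40/-9) (quadrant-adjusted) = -102.68°


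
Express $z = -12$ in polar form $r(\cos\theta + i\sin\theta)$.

r = |z| = sqrt(a^2 + b^2) = sqrt((-12)^2 + (0)^2) = sqrt(144 + 0) = sqrt(144) = 12
b = 0 and a < 0, so z lies on the negative real axis: θ = 180°
z = 12(cos 180° + i sin 180°)


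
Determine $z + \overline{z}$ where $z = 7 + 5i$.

z + conjugate(z) = (a + bi) + (a - bi) = 2a
= 2 * 7 = 14


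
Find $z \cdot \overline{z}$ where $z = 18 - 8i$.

z * conjugate(z) = |z|^2 = a^2 + b^2
= 18^2 + (-8)^2 = 388


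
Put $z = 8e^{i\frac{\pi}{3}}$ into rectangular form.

a = r cos θ = 8 * 1/2 = 4
b = r sin θ = 8 * sqrt(3)/2 = 4*sqrt(3)
z = 4 + 4*sqrt(3)i


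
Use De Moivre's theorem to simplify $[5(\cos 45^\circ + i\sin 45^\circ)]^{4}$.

By De Moivre: z^n = r^n(cos(nθ) + i sin(nθ))
= 5^4(cos(4*45°) + i sin(4*45°))
= 625(cos 180° + i sin 180°)
= -625


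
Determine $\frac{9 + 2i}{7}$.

Divisor is real, so divide each part by 7:
= 9/7 + (2/7)i


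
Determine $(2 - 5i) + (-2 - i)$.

(2 + (-2)) + (-5 + (-1))i = -6i


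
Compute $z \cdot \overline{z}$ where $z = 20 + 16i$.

z * conjugate(z) = |z|^2 = a^2 + b^2
= 20^2 + 16^2 = 656


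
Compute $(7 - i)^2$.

(a + bi)^2 = a^2 - b^2 + 2abi
= 7^2 - (-1)^2 + 2*7*(-1)i
= 48 - 14i


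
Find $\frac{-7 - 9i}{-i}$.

Multiply numerator and denominator by conjugate (i):
= (-7 - 9i)(i) / (0^2 + (-1)^2)
= (9 - 7i) / 1
= 9 - 7i


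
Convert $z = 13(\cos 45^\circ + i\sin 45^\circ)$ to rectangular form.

a = r cos θ = 13 * sqrt(2)/2 = 13*sqrt(2)/2
b = r sin θ = 13 * sqrt(2)/2 = 13*sqrt(2)/2
z = 13*sqrt(2)/2 + (13*sqrt(2)/2)i


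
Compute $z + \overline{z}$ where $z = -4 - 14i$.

z + conjugate(z) = (a + bi) + (a - bi) = 2a
= 2 * (-4) = -8


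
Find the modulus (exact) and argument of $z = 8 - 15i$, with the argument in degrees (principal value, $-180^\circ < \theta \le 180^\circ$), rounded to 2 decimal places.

|z| = sqrt(8^2 + (-15)^2) = 17
arg(z) = arctan(b/a) = arctan(-15/8) (quadrant-adjusted) = -61.93°


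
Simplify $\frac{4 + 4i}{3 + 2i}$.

Multiply numerator and denominator by conjugate (3 - 2i):
= (4 + 4i)(3 - 2i) / (3^2 + 2^2)
= (20 + 4i) / 13
= 20/13 + (4/13)i


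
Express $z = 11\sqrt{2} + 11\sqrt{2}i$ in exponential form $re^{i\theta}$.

r = |z| = sqrt((11*sqrt(2))^2 + (11*sqrt(2))^2) = sqrt(242 + 242) = sqrt(484) = 22
θ = arctan(b/a) = arctan(15.5563/15.5563) (quadrant-adjusted) = 45° = π/4
z = 22e^(i*π/4)


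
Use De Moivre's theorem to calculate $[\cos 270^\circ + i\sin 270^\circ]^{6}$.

By De Moivre: z^n = r^n(cos(nθ) + i sin(nθ))
= 1^6(cos(6*270°) + i sin(6*270°))
= 1(cos 180° + i sin 180°)
= -1


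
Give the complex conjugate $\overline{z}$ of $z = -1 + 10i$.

If z = a + bi, then conjugate(z) = a - bi
conjugate(-1 + 10i) = -1 - 10i


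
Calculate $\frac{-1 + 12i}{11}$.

Divisor is real, so divide each part by 11:
= -1/11 + (12/11)i


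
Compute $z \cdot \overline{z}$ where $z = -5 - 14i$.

z * conjugate(z) = |z|^2 = a^2 + b^2
= (-5)^2 + (-14)^2 = 221


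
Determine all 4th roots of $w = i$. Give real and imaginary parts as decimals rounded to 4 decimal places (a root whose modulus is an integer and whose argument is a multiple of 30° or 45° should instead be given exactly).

|w| = 1, arg(w) = 90°
Root modulus = 1^(1/4) = 1
Root arguments: θ_k = (90° + 360°k)/4 for k = 0, 1, ..., 3
Compute each root as (root modulus)(cos θ_k + i sin θ_k) using full-precision intermediates, then round to 4 decimal places.
Roots: 0.9239 + 0.3827i, -0.3827 + 0.9239i, -0.9239 - 0.3827i, 0.3827 - 0.9239i


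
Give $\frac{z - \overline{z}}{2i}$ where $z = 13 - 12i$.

z - conjugate(z) = 2bi
(z - conjugate(z))/(2i) = 2bi/(2i) = b = -12


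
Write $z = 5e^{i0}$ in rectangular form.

a = r cos θ = 5 * 1 = 5
b = r sin θ = 5 * 0 = 0
z = 5


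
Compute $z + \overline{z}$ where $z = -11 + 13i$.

z + conjugate(z) = (a + bi) + (a - bi) = 2a
= 2 * (-11) = -22


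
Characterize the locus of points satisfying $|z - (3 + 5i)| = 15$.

|z - z0| = r describes a circle centered at z0 with radius r
Here z0 = 3 + 5i and r = 15
Locus: Circle centered at (3, 5) with radius 15


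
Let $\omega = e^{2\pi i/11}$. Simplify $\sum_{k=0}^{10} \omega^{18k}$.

Let ζ = ω^18 = e^(2πi·18/11). Since 11 ∤ 18, ζ ≠ 1.
Sum = Σ_{k=0}^{10} ζ^k = (ζ^11 - 1)/(ζ - 1) = (ω^{18·11} - 1)/(ζ - 1) = (1 - 1)/(ζ - 1) = 0


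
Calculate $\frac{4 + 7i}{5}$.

Divisor is real, so divide each part by 5:
= 4/5 + (7/5)i


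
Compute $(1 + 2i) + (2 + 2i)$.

(1 + 2) + (2 + 2)i = 3 + 4i


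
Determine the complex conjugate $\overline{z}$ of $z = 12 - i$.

If z = a + bi, then conjugate(z) = a - bi
conjugate(12 - i) = 12 + i


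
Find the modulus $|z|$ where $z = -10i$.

|z| = sqrt(a^2 + b^2) = sqrt(0^2 + (-10)^2) = sqrt(100) = 10


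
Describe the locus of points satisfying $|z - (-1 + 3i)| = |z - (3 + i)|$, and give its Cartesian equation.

|z - z1| = |z - z2| means z is equidistant from z1 and z2,
i.e. the perpendicular bisector of the segment from (-1, 3) to (3, 1) (midpoint (1, 2)).
With z = x + yi, square both sides:
(x - (-1))^2 + (y - 3)^2 = (x - 3)^2 + (y - 1)^2
The x^2 and y^2 terms cancel: 8x + (-4)y = 10 - 10 = 0
Simplify: 2x - y = 0
Locus: Perpendicular bisector of the segment from (-1, 3) to (3, 1): the line 2x - y = 0


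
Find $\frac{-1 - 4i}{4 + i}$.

Multiply numerator and denominator by conjugate (4 - i):
= (-1 - 4i)(4 - i) / (4^2 + 1^2)
= (-8 - 15i) / 17
= -8/17 - (15/17)i


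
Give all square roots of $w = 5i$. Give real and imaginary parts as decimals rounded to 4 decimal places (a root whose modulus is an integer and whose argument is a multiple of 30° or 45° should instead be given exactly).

|w| = 5, arg(w) = 90°
Root modulus = 5^(1/2) ≈ 2.236068
Root arguments: θ_k = (90° + 360°k)/2 for k = 0, 1, ..., 1
Compute each root as (root modulus)(cos θ_k + i sin θ_k) using full-precision intermediates, then round to 4 decimal places.
Roots: 1.5811 + 1.5811i, -1.5811 - 1.5811i


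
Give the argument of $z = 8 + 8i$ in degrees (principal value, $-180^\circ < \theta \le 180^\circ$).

θ = arctan(b/a) = arctan(8/8) (quadrant-adjusted) = 45°


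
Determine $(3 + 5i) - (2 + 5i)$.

(3 - 2) + (5 - 5)i = 1


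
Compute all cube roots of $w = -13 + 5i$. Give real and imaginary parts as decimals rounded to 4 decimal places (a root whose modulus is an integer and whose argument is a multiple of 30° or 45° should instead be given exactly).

|w| = sqrt(194) ≈ 13.928388, arg(w) ≈ 158.962489°
Root modulus = sqrt(194)^(1/3) ≈ 2.406026
Root arguments: θ_k = (arg(w) + 360°k)/3 for k = 0, 1, ..., 2
Compute each root as (root modulus)(cos θ_k + i sin θ_k) using full-precision intermediates, then round to 4 decimal places.
Roots: 1.4484 + 1.9212i, -2.3880 + 0.2937i, 0.9396 - 2.2150i


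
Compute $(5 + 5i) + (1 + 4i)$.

(5 + 1) + (5 + 4)i = 6 + 9i


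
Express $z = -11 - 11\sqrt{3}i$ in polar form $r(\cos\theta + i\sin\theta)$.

r = |z| = sqrt(a^2 + b^2) = sqrt((-11)^2 + (-11*sqrt(3))^2) = sqrt(121 + 363) = sqrt(484) = 22
θ = arctan(b/a) = arctan(-19.0526/-11) (quadrant-adjusted) = 240°
z = 22(cos 240° + i sin 240°)


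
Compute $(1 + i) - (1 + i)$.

(1 - 1) + (1 - 1)i = 0


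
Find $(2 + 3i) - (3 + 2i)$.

(2 - 3) + (3 - 2)i = -1 + i


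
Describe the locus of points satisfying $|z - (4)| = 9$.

|z - z0| = r describes a circle centered at z0 with radius r
Here z0 = 4 and r = 9
Locus: Circle centered at (4, 0) with radius 9


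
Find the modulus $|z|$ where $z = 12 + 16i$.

|z| = sqrt(a^2 + b^2) = sqrt(12^2 + 16^2) = sqrt(400) = 20


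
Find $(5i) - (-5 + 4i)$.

(0 - (-5)) + (5 - 4)i = 5 + i


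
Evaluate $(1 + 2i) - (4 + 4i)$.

(1 - 4) + (2 - 4)i = -3 - 2i


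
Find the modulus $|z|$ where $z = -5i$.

|z| = sqrt(a^2 + b^2) = sqrt(0^2 + (-5)^2) = sqrt(25) = 5


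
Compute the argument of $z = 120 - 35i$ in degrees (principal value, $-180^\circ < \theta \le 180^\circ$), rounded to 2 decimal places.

θ = arctan(b/a) = arctan(-35/120) (quadrant-adjusted) = -16.26°


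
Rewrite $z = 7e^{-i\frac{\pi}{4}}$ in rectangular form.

a = r cos θ = 7 * sqrt(2)/2 = 7*sqrt(2)/2
b = r sin θ = 7 * -sqrt(2)/2 = -7*sqrt(2)/2
z = 7*sqrt(2)/2 - (7*sqrt(2)/2)i


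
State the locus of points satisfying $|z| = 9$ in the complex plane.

|z| = 9 means sqrt(x^2 + y^2) = 9
This is a circle of radius 9 centered at the origin


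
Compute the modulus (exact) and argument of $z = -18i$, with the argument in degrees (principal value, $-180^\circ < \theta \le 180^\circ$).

|z| = sqrt(0^2 + (-18)^2) = 18
a = 0 and b < 0, so z lies on the negative imaginary axis: arg(z) = -90°


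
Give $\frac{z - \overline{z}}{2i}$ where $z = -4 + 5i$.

z - conjugate(z) = 2bi
(z - conjugate(z))/(2i) = 2bi/(2i) = b = 5


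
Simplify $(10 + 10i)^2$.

(a + bi)^2 = a^2 - b^2 + 2abi
= 10^2 - 10^2 + 2*10*10i
= 200i


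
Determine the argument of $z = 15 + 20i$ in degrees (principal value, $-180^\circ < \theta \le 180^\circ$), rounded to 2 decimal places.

θ = arctan(b/a) = arctan(20/15) (quadrant-adjusted) = 53.13°


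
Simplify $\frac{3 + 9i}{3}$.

Divisor is real, so divide each part by 3:
= 1 + 3i


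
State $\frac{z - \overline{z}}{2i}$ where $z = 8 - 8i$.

z - conjugate(z) = 2bi
(z - conjugate(z))/(2i) = 2bi/(2i) = b = -8


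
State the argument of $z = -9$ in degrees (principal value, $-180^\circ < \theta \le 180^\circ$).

b = 0 and a < 0, so z lies on the negative real axis: θ = 180°


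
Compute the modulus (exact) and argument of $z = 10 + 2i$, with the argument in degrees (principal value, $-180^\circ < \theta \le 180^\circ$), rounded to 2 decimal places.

|z| = sqrt(10^2 + 2^2) = sqrt(104)
arg(z) = arctan(b/a) = arctan(2/10) (quadrant-adjusted) = 11.31°


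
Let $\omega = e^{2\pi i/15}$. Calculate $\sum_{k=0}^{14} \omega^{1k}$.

Let ζ = ω^1 = e^(2πi·1/15). Since 15 ∤ 1, ζ ≠ 1.
Sum = Σ_{k=0}^{14} ζ^k = (ζ^15 - 1)/(ζ - 1) = (ω^{1·15} - 1)/(ζ - 1) = (1 - 1)/(ζ - 1) = 0


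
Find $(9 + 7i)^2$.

(a + bi)^2 = a^2 - b^2 + 2abi
= 9^2 - 7^2 + 2*9*7i
= 32 + 126i


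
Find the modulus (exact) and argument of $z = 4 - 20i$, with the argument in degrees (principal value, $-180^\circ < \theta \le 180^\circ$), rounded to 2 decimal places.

|z| = sqrt(4^2 + (-20)^2) = sqrt(416)
arg(z) = arctan(b/a) = arctan(-20/4) (quadrant-adjusted) = -78.69°


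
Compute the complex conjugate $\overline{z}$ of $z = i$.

If z = a + bi, then conjugate(z) = a - bi
conjugate(i) = -i


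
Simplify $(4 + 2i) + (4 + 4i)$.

(4 + 4) + (2 + 4)i = 8 + 6i


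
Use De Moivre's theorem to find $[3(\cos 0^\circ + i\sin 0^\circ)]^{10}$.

By De Moivre: z^n = r^n(cos(nθ) + i sin(nθ))
= 3^10(cos(10*0°) + i sin(10*0°))
= 59049(cos 0° + i sin 0°)
= 59049


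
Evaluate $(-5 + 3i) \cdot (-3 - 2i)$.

(a1*a2 - b1*b2) + (a1*b2 + b1*a2)i
= (15 - (-6)) + (10 + (-9))i
= 21 + i


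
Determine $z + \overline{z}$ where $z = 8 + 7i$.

z + conjugate(z) = (a + bi) + (a - bi) = 2a
= 2 * 8 = 16


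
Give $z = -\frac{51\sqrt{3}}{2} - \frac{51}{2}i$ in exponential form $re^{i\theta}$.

r = |z| = sqrt((-51*sqrt(3)/2)^2 + (-51/2)^2) = sqrt(7803/4 + 2601/4) = sqrt(2601) = 51
θ = arctan(b/a) = arctan(-25.5/-44.1673) (quadrant-adjusted) = 210° = 7π/6
z = 51e^(i*7π/6)
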